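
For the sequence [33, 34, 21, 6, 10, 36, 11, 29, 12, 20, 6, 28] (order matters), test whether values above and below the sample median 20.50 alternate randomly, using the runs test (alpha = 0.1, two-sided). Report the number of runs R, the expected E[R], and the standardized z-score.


Step 1: Compute median = 20.50; label A = above, B = below.
Labels in order: AAABBABABBBA  (n_A = 6, n_B = 6)
Step 2: Count runs R = 7.
Step 3: Under H0 (random ordering), E[R] = 2*n_A*n_B/(n_A+n_B) + 1 = 2*6*6/12 + 1 = 7.0000.
        Var[R] = 2*n_A*n_B*(2*n_A*n_B - n_A - n_B) / ((n_A+n_B)^2 * (n_A+n_B-1)) = 4320/1584 = 2.7273.
        SD[R] = 1.6514.
Step 4: R = E[R], so z = 0 with no continuity correction.
Step 5: Two-sided p-value via normal approximation = 2*(1 - Phi(|z|)) = 1.000000.
Step 6: alpha = 0.1. fail to reject H0.

R = 7, z = 0.0000, p = 1.000000, fail to reject H0.


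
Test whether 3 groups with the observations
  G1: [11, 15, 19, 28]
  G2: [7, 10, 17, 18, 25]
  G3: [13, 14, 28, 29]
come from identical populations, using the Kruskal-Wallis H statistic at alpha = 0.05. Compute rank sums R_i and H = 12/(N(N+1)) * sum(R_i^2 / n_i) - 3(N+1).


Step 1: Combine all N = 13 observations and assign midranks.
sorted (value, group, rank): (7,G2,1), (10,G2,2), (11,G1,3), (13,G3,4), (14,G3,5), (15,G1,6), (17,G2,7), (18,G2,8), (19,G1,9), (25,G2,10), (28,G1,11.5), (28,G3,11.5), (29,G3,13)
Step 2: Sum ranks within each group.
R_1 = 29.5 (n_1 = 4)
R_2 = 28 (n_2 = 5)
R_3 = 33.5 (n_3 = 4)
Step 3: H = 12/(N(N+1)) * sum(R_i^2/n_i) - 3(N+1)
     = 12/(13*14) * (29.5^2/4 + 28^2/5 + 33.5^2/4) - 3*14
     = 0.065934 * 654.925 - 42
     = 1.181868.
Step 4: Ties present; correction factor C = 1 - 6/(13^3 - 13) = 0.997253. Corrected H = 1.181868 / 0.997253 = 1.185124.
Step 5: Under H0, H ~ chi^2(2); p-value = 0.552909.
Step 6: alpha = 0.05. fail to reject H0.

H = 1.1851, df = 2, p = 0.552909, fail to reject H0.


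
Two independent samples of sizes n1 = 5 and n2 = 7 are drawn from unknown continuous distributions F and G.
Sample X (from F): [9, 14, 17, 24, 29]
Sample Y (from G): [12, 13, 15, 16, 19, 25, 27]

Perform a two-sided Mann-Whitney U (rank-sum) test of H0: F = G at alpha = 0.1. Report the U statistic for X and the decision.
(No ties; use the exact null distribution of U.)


Step 1: Combine and sort all 12 observations; assign midranks.
sorted (value, group): (9,X), (12,Y), (13,Y), (14,X), (15,Y), (16,Y), (17,X), (19,Y), (24,X), (25,Y), (27,Y), (29,X)
ranks: 9->1, 12->2, 13->3, 14->4, 15->5, 16->6, 17->7, 19->8, 24->9, 25->10, 27->11, 29->12
Step 2: Rank sum for X: R1 = 1 + 4 + 7 + 9 + 12 = 33.
Step 3: U_X = R1 - n1(n1+1)/2 = 33 - 5*6/2 = 33 - 15 = 18.
       U_Y = n1*n2 - U_X = 35 - 18 = 17.
Step 4: No ties, so the exact null distribution of U (based on enumerating the C(12,5) = 792 equally likely rank assignments) gives the two-sided p-value.
Step 5: p-value = 1.000000; compare to alpha = 0.1. fail to reject H0.

U_X = 18, p = 1.000000, fail to reject H0 at alpha = 0.1.


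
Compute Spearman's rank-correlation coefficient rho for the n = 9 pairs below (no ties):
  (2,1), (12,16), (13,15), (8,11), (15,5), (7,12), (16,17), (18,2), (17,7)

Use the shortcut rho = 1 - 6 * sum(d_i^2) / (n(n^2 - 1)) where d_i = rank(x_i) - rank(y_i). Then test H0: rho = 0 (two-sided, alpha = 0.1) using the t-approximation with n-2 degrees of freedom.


Step 1: Rank x and y separately (midranks; no ties here).
rank(x): 2->1, 12->4, 13->5, 8->3, 15->6, 7->2, 16->7, 18->9, 17->8
rank(y): 1->1, 16->8, 15->7, 11->5, 5->3, 12->6, 17->9, 2->2, 7->4
Step 2: d_i = R_x(i) - R_y(i); compute d_i^2.
  (1-1)^2=0, (4-8)^2=16, (5-7)^2=4, (3-5)^2=4, (6-3)^2=9, (2-6)^2=16, (7-9)^2=4, (9-2)^2=49, (8-4)^2=16
sum(d^2) = 118.
Step 3: rho = 1 - 6*118 / (9*(9^2 - 1)) = 1 - 708/720 = 0.016667.
Step 4: Under H0, t = rho * sqrt((n-2)/(1-rho^2)) = 0.0441 ~ t(7).
Step 5: Two-sided p-value from the t-distribution with 7 df = 0.966055.
Step 6: alpha = 0.1. fail to reject H0.

rho = 0.0167, p = 0.966055, fail to reject H0 at alpha = 0.1.


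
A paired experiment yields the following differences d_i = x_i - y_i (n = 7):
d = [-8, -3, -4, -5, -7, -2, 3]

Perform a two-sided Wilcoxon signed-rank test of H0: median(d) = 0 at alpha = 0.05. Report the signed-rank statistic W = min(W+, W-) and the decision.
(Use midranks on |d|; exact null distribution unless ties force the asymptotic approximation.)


Step 1: Drop any zero differences (none here) and take |d_i|.
|d| = [8, 3, 4, 5, 7, 2, 3]
Step 2: Midrank |d_i| (ties get averaged ranks).
ranks: |8|->7, |3|->2.5, |4|->4, |5|->5, |7|->6, |2|->1, |3|->2.5
Step 3: Attach original signs; sum ranks with positive sign and with negative sign.
W+ = 2.5 = 2.5
W- = 7 + 2.5 + 4 + 5 + 6 + 1 = 25.5
(Check: W+ + W- = 28 should equal n(n+1)/2 = 28.)
Step 4: Test statistic W = min(W+, W-) = 2.5.
Step 5: Ties in |d|, so use the tie-corrected normal approximation.
        E[W] = n(n+1)/4 = 7*8/4 = 14.
        Tie groups: |d|=3 (t=2); sum(t^3 - t) = 6.
        Var[W] = n(n+1)(2n+1)/24 - sum(t^3-t)/48 = 840/24 - 6/48 = 34.875.
        z = (W - E[W]) / sqrt(Var[W]) = (2.5 - 14) / 5.9055 = -1.9473.
        Two-sided p = 2*Phi(z) = 0.051495.
Step 6: alpha = 0.05. fail to reject H0.

W+ = 2.5, W- = 25.5, W = min = 2.5, p = 0.051495, fail to reject H0.


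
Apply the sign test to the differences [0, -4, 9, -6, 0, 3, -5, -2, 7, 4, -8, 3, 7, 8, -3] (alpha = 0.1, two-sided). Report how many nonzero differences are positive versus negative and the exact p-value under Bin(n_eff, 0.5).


Step 1: Discard zero differences. Original n = 15; n_eff = number of nonzero differences = 13.
Nonzero differences (with sign): -4, +9, -6, +3, -5, -2, +7, +4, -8, +3, +7, +8, -3
Step 2: Count signs: positive = 7, negative = 6.
Step 3: Under H0: P(positive) = 0.5, so the number of positives S ~ Bin(13, 0.5).
Step 4: Two-sided exact p-value = sum of Bin(13,0.5) probabilities at or below the observed probability = 1.000000.
Step 5: alpha = 0.1. fail to reject H0.

n_eff = 13, pos = 7, neg = 6, p = 1.000000, fail to reject H0.


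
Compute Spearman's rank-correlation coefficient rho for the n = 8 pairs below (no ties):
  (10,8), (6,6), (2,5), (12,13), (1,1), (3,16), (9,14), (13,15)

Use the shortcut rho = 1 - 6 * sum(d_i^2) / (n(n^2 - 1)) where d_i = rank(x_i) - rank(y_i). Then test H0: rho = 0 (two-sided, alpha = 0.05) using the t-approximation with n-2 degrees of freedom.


Step 1: Rank x and y separately (midranks; no ties here).
rank(x): 10->6, 6->4, 2->2, 12->7, 1->1, 3->3, 9->5, 13->8
rank(y): 8->4, 6->3, 5->2, 13->5, 1->1, 16->8, 14->6, 15->7
Step 2: d_i = R_x(i) - R_y(i); compute d_i^2.
  (6-4)^2=4, (4-3)^2=1, (2-2)^2=0, (7-5)^2=4, (1-1)^2=0, (3-8)^2=25, (5-6)^2=1, (8-7)^2=1
sum(d^2) = 36.
Step 3: rho = 1 - 6*36 / (8*(8^2 - 1)) = 1 - 216/504 = 0.571429.
Step 4: Under H0, t = rho * sqrt((n-2)/(1-rho^2)) = 1.7056 ~ t(6).
Step 5: Two-sided p-value from the t-distribution with 6 df = 0.138960.
Step 6: alpha = 0.05. fail to reject H0.

rho = 0.5714, p = 0.138960, fail to reject H0 at alpha = 0.05.


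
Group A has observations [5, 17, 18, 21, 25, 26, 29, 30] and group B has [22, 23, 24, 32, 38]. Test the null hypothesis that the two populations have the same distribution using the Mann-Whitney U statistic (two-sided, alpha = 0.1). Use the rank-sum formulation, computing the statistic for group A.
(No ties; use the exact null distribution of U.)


Step 1: Combine and sort all 13 observations; assign midranks.
sorted (value, group): (5,X), (17,X), (18,X), (21,X), (22,Y), (23,Y), (24,Y), (25,X), (26,X), (29,X), (30,X), (32,Y), (38,Y)
ranks: 5->1, 17->2, 18->3, 21->4, 22->5, 23->6, 24->7, 25->8, 26->9, 29->10, 30->11, 32->12, 38->13
Step 2: Rank sum for X: R1 = 1 + 2 + 3 + 4 + 8 + 9 + 10 + 11 = 48.
Step 3: U_X = R1 - n1(n1+1)/2 = 48 - 8*9/2 = 48 - 36 = 12.
       U_Y = n1*n2 - U_X = 40 - 12 = 28.
Step 4: No ties, so the exact null distribution of U (based on enumerating the C(13,8) = 1287 equally likely rank assignments) gives the two-sided p-value.
Step 5: p-value = 0.284382; compare to alpha = 0.1. fail to reject H0.

U_X = 12, p = 0.284382, fail to reject H0 at alpha = 0.1.


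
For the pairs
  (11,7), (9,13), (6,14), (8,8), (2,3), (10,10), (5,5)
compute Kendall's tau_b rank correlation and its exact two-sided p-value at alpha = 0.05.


Step 1: Enumerate the 21 unordered pairs (i,j) with i<j and classify each by sign(x_j-x_i) * sign(y_j-y_i).
  (1,2):dx=-2,dy=+6->D; (1,3):dx=-5,dy=+7->D; (1,4):dx=-3,dy=+1->D; (1,5):dx=-9,dy=-4->C
  (1,6):dx=-1,dy=+3->D; (1,7):dx=-6,dy=-2->C; (2,3):dx=-3,dy=+1->D; (2,4):dx=-1,dy=-5->C
  (2,5):dx=-7,dy=-10->C; (2,6):dx=+1,dy=-3->D; (2,7):dx=-4,dy=-8->C; (3,4):dx=+2,dy=-6->D
  (3,5):dx=-4,dy=-11->C; (3,6):dx=+4,dy=-4->D; (3,7):dx=-1,dy=-9->C; (4,5):dx=-6,dy=-5->C
  (4,6):dx=+2,dy=+2->C; (4,7):dx=-3,dy=-3->C; (5,6):dx=+8,dy=+7->C; (5,7):dx=+3,dy=+2->C
  (6,7):dx=-5,dy=-5->C
Step 2: C = 13, D = 8, total pairs = 21.
Step 3: tau = (C - D)/(n(n-1)/2) = (13 - 8)/21 = 0.238095.
Step 4: Exact two-sided p-value (enumerate n! = 5040 permutations of y under H0): p = 0.561905.
Step 5: alpha = 0.05. fail to reject H0.

tau_b = 0.2381 (C=13, D=8), p = 0.561905, fail to reject H0.


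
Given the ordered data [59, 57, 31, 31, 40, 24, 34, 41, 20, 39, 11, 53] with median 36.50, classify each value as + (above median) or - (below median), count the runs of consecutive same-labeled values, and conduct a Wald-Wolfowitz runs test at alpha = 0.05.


Step 1: Compute median = 36.50; label A = above, B = below.
Labels in order: AABBABBABABA  (n_A = 6, n_B = 6)
Step 2: Count runs R = 9.
Step 3: Under H0 (random ordering), E[R] = 2*n_A*n_B/(n_A+n_B) + 1 = 2*6*6/12 + 1 = 7.0000.
        Var[R] = 2*n_A*n_B*(2*n_A*n_B - n_A - n_B) / ((n_A+n_B)^2 * (n_A+n_B-1)) = 4320/1584 = 2.7273.
        SD[R] = 1.6514.
Step 4: Continuity-corrected z = (R - 0.5 - E[R]) / SD[R] = (9 - 0.5 - 7.0000) / 1.6514 = 0.9083.
Step 5: Two-sided p-value via normal approximation = 2*(1 - Phi(|z|)) = 0.363722.
Step 6: alpha = 0.05. fail to reject H0.

R = 9, z = 0.9083, p = 0.363722, fail to reject H0.


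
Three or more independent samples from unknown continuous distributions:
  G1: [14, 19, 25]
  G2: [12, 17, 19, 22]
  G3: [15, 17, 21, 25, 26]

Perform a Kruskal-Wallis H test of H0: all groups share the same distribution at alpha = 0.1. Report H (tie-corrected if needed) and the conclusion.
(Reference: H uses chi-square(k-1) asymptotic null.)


Step 1: Combine all N = 12 observations and assign midranks.
sorted (value, group, rank): (12,G2,1), (14,G1,2), (15,G3,3), (17,G2,4.5), (17,G3,4.5), (19,G1,6.5), (19,G2,6.5), (21,G3,8), (22,G2,9), (25,G1,10.5), (25,G3,10.5), (26,G3,12)
Step 2: Sum ranks within each group.
R_1 = 19 (n_1 = 3)
R_2 = 21 (n_2 = 4)
R_3 = 38 (n_3 = 5)
Step 3: H = 12/(N(N+1)) * sum(R_i^2/n_i) - 3(N+1)
     = 12/(12*13) * (19^2/3 + 21^2/4 + 38^2/5) - 3*13
     = 0.076923 * 519.383 - 39
     = 0.952564.
Step 4: Ties present; correction factor C = 1 - 18/(12^3 - 12) = 0.989510. Corrected H = 0.952564 / 0.989510 = 0.962662.
Step 5: Under H0, H ~ chi^2(2); p-value = 0.617960.
Step 6: alpha = 0.1. fail to reject H0.

H = 0.9627, df = 2, p = 0.617960, fail to reject H0.


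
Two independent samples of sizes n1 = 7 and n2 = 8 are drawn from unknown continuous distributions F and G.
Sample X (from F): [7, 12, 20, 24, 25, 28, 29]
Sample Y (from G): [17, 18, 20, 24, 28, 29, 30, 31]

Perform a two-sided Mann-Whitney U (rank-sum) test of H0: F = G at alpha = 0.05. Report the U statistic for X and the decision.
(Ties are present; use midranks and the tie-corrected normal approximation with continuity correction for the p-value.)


Step 1: Combine and sort all 15 observations; assign midranks.
sorted (value, group): (7,X), (12,X), (17,Y), (18,Y), (20,X), (20,Y), (24,X), (24,Y), (25,X), (28,X), (28,Y), (29,X), (29,Y), (30,Y), (31,Y)
ranks: 7->1, 12->2, 17->3, 18->4, 20->5.5, 20->5.5, 24->7.5, 24->7.5, 25->9, 28->10.5, 28->10.5, 29->12.5, 29->12.5, 30->14, 31->15
Step 2: Rank sum for X: R1 = 1 + 2 + 5.5 + 7.5 + 9 + 10.5 + 12.5 = 48.
Step 3: U_X = R1 - n1(n1+1)/2 = 48 - 7*8/2 = 48 - 28 = 20.
       U_Y = n1*n2 - U_X = 56 - 20 = 36.
Step 4: Ties are present, so use the tie-corrected normal approximation (with continuity correction) for the p-value.
Step 5: p-value = 0.383714; compare to alpha = 0.05. fail to reject H0.

U_X = 20, p = 0.383714, fail to reject H0 at alpha = 0.05.


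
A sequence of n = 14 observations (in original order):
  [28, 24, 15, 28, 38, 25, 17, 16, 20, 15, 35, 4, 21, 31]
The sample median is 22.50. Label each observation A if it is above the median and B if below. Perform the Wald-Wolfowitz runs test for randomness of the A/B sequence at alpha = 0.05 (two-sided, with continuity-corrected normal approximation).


Step 1: Compute median = 22.50; label A = above, B = below.
Labels in order: AABAAABBBBABBA  (n_A = 7, n_B = 7)
Step 2: Count runs R = 7.
Step 3: Under H0 (random ordering), E[R] = 2*n_A*n_B/(n_A+n_B) + 1 = 2*7*7/14 + 1 = 8.0000.
        Var[R] = 2*n_A*n_B*(2*n_A*n_B - n_A - n_B) / ((n_A+n_B)^2 * (n_A+n_B-1)) = 8232/2548 = 3.2308.
        SD[R] = 1.7974.
Step 4: Continuity-corrected z = (R + 0.5 - E[R]) / SD[R] = (7 + 0.5 - 8.0000) / 1.7974 = -0.2782.
Step 5: Two-sided p-value via normal approximation = 2*(1 - Phi(|z|)) = 0.780879.
Step 6: alpha = 0.05. fail to reject H0.

R = 7, z = -0.2782, p = 0.780879, fail to reject H0.


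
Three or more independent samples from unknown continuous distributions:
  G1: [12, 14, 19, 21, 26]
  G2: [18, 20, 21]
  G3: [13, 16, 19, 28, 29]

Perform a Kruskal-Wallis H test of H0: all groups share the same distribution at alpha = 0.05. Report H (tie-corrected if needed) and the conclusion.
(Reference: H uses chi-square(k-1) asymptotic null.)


Step 1: Combine all N = 13 observations and assign midranks.
sorted (value, group, rank): (12,G1,1), (13,G3,2), (14,G1,3), (16,G3,4), (18,G2,5), (19,G1,6.5), (19,G3,6.5), (20,G2,8), (21,G1,9.5), (21,G2,9.5), (26,G1,11), (28,G3,12), (29,G3,13)
Step 2: Sum ranks within each group.
R_1 = 31 (n_1 = 5)
R_2 = 22.5 (n_2 = 3)
R_3 = 37.5 (n_3 = 5)
Step 3: H = 12/(N(N+1)) * sum(R_i^2/n_i) - 3(N+1)
     = 12/(13*14) * (31^2/5 + 22.5^2/3 + 37.5^2/5) - 3*14
     = 0.065934 * 642.2 - 42
     = 0.342857.
Step 4: Ties present; correction factor C = 1 - 12/(13^3 - 13) = 0.994505. Corrected H = 0.342857 / 0.994505 = 0.344751.
Step 5: Under H0, H ~ chi^2(2); p-value = 0.841663.
Step 6: alpha = 0.05. fail to reject H0.

H = 0.3448, df = 2, p = 0.841663, fail to reject H0.


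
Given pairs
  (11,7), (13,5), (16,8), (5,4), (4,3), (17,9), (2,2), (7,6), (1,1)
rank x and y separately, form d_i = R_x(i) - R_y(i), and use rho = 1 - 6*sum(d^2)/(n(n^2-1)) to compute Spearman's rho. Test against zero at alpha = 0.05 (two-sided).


Step 1: Rank x and y separately (midranks; no ties here).
rank(x): 11->6, 13->7, 16->8, 5->4, 4->3, 17->9, 2->2, 7->5, 1->1
rank(y): 7->7, 5->5, 8->8, 4->4, 3->3, 9->9, 2->2, 6->6, 1->1
Step 2: d_i = R_x(i) - R_y(i); compute d_i^2.
  (6-7)^2=1, (7-5)^2=4, (8-8)^2=0, (4-4)^2=0, (3-3)^2=0, (9-9)^2=0, (2-2)^2=0, (5-6)^2=1, (1-1)^2=0
sum(d^2) = 6.
Step 3: rho = 1 - 6*6 / (9*(9^2 - 1)) = 1 - 36/720 = 0.950000.
Step 4: Under H0, t = rho * sqrt((n-2)/(1-rho^2)) = 8.0495 ~ t(7).
Step 5: Two-sided p-value from the t-distribution with 7 df = 0.000088.
Step 6: alpha = 0.05. reject H0.

rho = 0.9500, p = 0.000088, reject H0 at alpha = 0.05.


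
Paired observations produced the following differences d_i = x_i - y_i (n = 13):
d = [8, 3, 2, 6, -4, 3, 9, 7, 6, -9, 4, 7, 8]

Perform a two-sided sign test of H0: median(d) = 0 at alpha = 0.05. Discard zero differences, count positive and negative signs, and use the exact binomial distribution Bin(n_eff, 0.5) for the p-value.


Step 1: Discard zero differences. Original n = 13; n_eff = number of nonzero differences = 13.
Nonzero differences (with sign): +8, +3, +2, +6, -4, +3, +9, +7, +6, -9, +4, +7, +8
Step 2: Count signs: positive = 11, negative = 2.
Step 3: Under H0: P(positive) = 0.5, so the number of positives S ~ Bin(13, 0.5).
Step 4: Two-sided exact p-value = sum of Bin(13,0.5) probabilities at or below the observed probability = 0.022461.
Step 5: alpha = 0.05. reject H0.

n_eff = 13, pos = 11, neg = 2, p = 0.022461, reject H0.


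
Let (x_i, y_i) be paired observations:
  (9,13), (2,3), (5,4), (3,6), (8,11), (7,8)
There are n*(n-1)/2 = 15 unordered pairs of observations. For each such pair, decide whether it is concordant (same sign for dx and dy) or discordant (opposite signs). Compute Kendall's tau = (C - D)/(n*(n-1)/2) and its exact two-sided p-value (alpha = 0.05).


Step 1: Enumerate the 15 unordered pairs (i,j) with i<j and classify each by sign(x_j-x_i) * sign(y_j-y_i).
  (1,2):dx=-7,dy=-10->C; (1,3):dx=-4,dy=-9->C; (1,4):dx=-6,dy=-7->C; (1,5):dx=-1,dy=-2->C
  (1,6):dx=-2,dy=-5->C; (2,3):dx=+3,dy=+1->C; (2,4):dx=+1,dy=+3->C; (2,5):dx=+6,dy=+8->C
  (2,6):dx=+5,dy=+5->C; (3,4):dx=-2,dy=+2->D; (3,5):dx=+3,dy=+7->C; (3,6):dx=+2,dy=+4->C
  (4,5):dx=+5,dy=+5->C; (4,6):dx=+4,dy=+2->C; (5,6):dx=-1,dy=-3->C
Step 2: C = 14, D = 1, total pairs = 15.
Step 3: tau = (C - D)/(n(n-1)/2) = (14 - 1)/15 = 0.866667.
Step 4: Exact two-sided p-value (enumerate n! = 720 permutations of y under H0): p = 0.016667.
Step 5: alpha = 0.05. reject H0.

tau_b = 0.8667 (C=14, D=1), p = 0.016667, reject H0.


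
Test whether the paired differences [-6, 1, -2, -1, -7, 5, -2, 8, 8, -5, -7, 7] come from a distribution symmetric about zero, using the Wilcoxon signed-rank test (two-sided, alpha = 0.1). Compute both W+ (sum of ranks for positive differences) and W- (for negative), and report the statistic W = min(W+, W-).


Step 1: Drop any zero differences (none here) and take |d_i|.
|d| = [6, 1, 2, 1, 7, 5, 2, 8, 8, 5, 7, 7]
Step 2: Midrank |d_i| (ties get averaged ranks).
ranks: |6|->7, |1|->1.5, |2|->3.5, |1|->1.5, |7|->9, |5|->5.5, |2|->3.5, |8|->11.5, |8|->11.5, |5|->5.5, |7|->9, |7|->9
Step 3: Attach original signs; sum ranks with positive sign and with negative sign.
W+ = 1.5 + 5.5 + 11.5 + 11.5 + 9 = 39
W- = 7 + 3.5 + 1.5 + 9 + 3.5 + 5.5 + 9 = 39
(Check: W+ + W- = 78 should equal n(n+1)/2 = 78.)
Step 4: Test statistic W = min(W+, W-) = 39.
Step 5: Ties in |d|, so use the tie-corrected normal approximation.
        E[W] = n(n+1)/4 = 12*13/4 = 39.
        Tie groups: |d|=1 (t=2), |d|=2 (t=2), |d|=5 (t=2), |d|=7 (t=3), |d|=8 (t=2); sum(t^3 - t) = 48.
        Var[W] = n(n+1)(2n+1)/24 - sum(t^3-t)/48 = 3900/24 - 48/48 = 161.5.
        z = (W - E[W]) / sqrt(Var[W]) = (39 - 39) / 12.7083 = 0.0000.
        Two-sided p = 2*Phi(z) = 1.000000.
Step 6: alpha = 0.1. fail to reject H0.

W+ = 39, W- = 39, W = min = 39, p = 1.000000, fail to reject H0.


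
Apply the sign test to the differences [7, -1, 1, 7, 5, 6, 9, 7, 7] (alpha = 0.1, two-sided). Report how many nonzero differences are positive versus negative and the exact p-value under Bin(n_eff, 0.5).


Step 1: Discard zero differences. Original n = 9; n_eff = number of nonzero differences = 9.
Nonzero differences (with sign): +7, -1, +1, +7, +5, +6, +9, +7, +7
Step 2: Count signs: positive = 8, negative = 1.
Step 3: Under H0: P(positive) = 0.5, so the number of positives S ~ Bin(9, 0.5).
Step 4: Two-sided exact p-value = sum of Bin(9,0.5) probabilities at or below the observed probability = 0.039062.
Step 5: alpha = 0.1. reject H0.

n_eff = 9, pos = 8, neg = 1, p = 0.039062, reject H0.


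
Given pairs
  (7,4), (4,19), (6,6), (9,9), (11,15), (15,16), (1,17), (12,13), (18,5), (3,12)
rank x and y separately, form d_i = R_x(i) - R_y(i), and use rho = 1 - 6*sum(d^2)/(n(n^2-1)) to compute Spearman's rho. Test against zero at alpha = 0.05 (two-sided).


Step 1: Rank x and y separately (midranks; no ties here).
rank(x): 7->5, 4->3, 6->4, 9->6, 11->7, 15->9, 1->1, 12->8, 18->10, 3->2
rank(y): 4->1, 19->10, 6->3, 9->4, 15->7, 16->8, 17->9, 13->6, 5->2, 12->5
Step 2: d_i = R_x(i) - R_y(i); compute d_i^2.
  (5-1)^2=16, (3-10)^2=49, (4-3)^2=1, (6-4)^2=4, (7-7)^2=0, (9-8)^2=1, (1-9)^2=64, (8-6)^2=4, (10-2)^2=64, (2-5)^2=9
sum(d^2) = 212.
Step 3: rho = 1 - 6*212 / (10*(10^2 - 1)) = 1 - 1272/990 = -0.284848.
Step 4: Under H0, t = rho * sqrt((n-2)/(1-rho^2)) = -0.8405 ~ t(8).
Step 5: Two-sided p-value from the t-distribution with 8 df = 0.425038.
Step 6: alpha = 0.05. fail to reject H0.

rho = -0.2848, p = 0.425038, fail to reject H0 at alpha = 0.05.


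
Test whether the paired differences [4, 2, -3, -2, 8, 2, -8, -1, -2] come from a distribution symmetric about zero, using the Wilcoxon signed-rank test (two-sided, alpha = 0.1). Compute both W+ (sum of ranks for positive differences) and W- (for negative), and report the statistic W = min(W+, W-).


Step 1: Drop any zero differences (none here) and take |d_i|.
|d| = [4, 2, 3, 2, 8, 2, 8, 1, 2]
Step 2: Midrank |d_i| (ties get averaged ranks).
ranks: |4|->7, |2|->3.5, |3|->6, |2|->3.5, |8|->8.5, |2|->3.5, |8|->8.5, |1|->1, |2|->3.5
Step 3: Attach original signs; sum ranks with positive sign and with negative sign.
W+ = 7 + 3.5 + 8.5 + 3.5 = 22.5
W- = 6 + 3.5 + 8.5 + 1 + 3.5 = 22.5
(Check: W+ + W- = 45 should equal n(n+1)/2 = 45.)
Step 4: Test statistic W = min(W+, W-) = 22.5.
Step 5: Ties in |d|, so use the tie-corrected normal approximation.
        E[W] = n(n+1)/4 = 9*10/4 = 22.5.
        Tie groups: |d|=2 (t=4), |d|=8 (t=2); sum(t^3 - t) = 66.
        Var[W] = n(n+1)(2n+1)/24 - sum(t^3-t)/48 = 1710/24 - 66/48 = 69.875.
        z = (W - E[W]) / sqrt(Var[W]) = (22.5 - 22.5) / 8.3591 = 0.0000.
        Two-sided p = 2*Phi(z) = 1.000000.
Step 6: alpha = 0.1. fail to reject H0.

W+ = 22.5, W- = 22.5, W = min = 22.5, p = 1.000000, fail to reject H0.


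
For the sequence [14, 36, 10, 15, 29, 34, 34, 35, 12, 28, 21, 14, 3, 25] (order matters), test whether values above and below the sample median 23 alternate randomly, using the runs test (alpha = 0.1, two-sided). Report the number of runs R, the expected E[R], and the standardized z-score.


Step 1: Compute median = 23; label A = above, B = below.
Labels in order: BABBAAAABABBBA  (n_A = 7, n_B = 7)
Step 2: Count runs R = 8.
Step 3: Under H0 (random ordering), E[R] = 2*n_A*n_B/(n_A+n_B) + 1 = 2*7*7/14 + 1 = 8.0000.
        Var[R] = 2*n_A*n_B*(2*n_A*n_B - n_A - n_B) / ((n_A+n_B)^2 * (n_A+n_B-1)) = 8232/2548 = 3.2308.
        SD[R] = 1.7974.
Step 4: R = E[R], so z = 0 with no continuity correction.
Step 5: Two-sided p-value via normal approximation = 2*(1 - Phi(|z|)) = 1.000000.
Step 6: alpha = 0.1. fail to reject H0.

R = 8, z = 0.0000, p = 1.000000, fail to reject H0.


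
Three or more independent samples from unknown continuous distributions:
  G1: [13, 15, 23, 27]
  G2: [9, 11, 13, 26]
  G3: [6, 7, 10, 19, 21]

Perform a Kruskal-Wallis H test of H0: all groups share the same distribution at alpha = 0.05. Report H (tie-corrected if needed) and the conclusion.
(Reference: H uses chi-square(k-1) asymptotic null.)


Step 1: Combine all N = 13 observations and assign midranks.
sorted (value, group, rank): (6,G3,1), (7,G3,2), (9,G2,3), (10,G3,4), (11,G2,5), (13,G1,6.5), (13,G2,6.5), (15,G1,8), (19,G3,9), (21,G3,10), (23,G1,11), (26,G2,12), (27,G1,13)
Step 2: Sum ranks within each group.
R_1 = 38.5 (n_1 = 4)
R_2 = 26.5 (n_2 = 4)
R_3 = 26 (n_3 = 5)
Step 3: H = 12/(N(N+1)) * sum(R_i^2/n_i) - 3(N+1)
     = 12/(13*14) * (38.5^2/4 + 26.5^2/4 + 26^2/5) - 3*14
     = 0.065934 * 681.325 - 42
     = 2.922527.
Step 4: Ties present; correction factor C = 1 - 6/(13^3 - 13) = 0.997253. Corrected H = 2.922527 / 0.997253 = 2.930579.
Step 5: Under H0, H ~ chi^2(2); p-value = 0.231011.
Step 6: alpha = 0.05. fail to reject H0.

H = 2.9306, df = 2, p = 0.231011, fail to reject H0.


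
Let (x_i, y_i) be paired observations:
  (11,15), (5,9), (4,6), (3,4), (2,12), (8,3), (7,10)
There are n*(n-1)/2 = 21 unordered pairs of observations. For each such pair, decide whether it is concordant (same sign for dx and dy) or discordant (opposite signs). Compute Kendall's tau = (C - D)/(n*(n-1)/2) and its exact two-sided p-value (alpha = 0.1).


Step 1: Enumerate the 21 unordered pairs (i,j) with i<j and classify each by sign(x_j-x_i) * sign(y_j-y_i).
  (1,2):dx=-6,dy=-6->C; (1,3):dx=-7,dy=-9->C; (1,4):dx=-8,dy=-11->C; (1,5):dx=-9,dy=-3->C
  (1,6):dx=-3,dy=-12->C; (1,7):dx=-4,dy=-5->C; (2,3):dx=-1,dy=-3->C; (2,4):dx=-2,dy=-5->C
  (2,5):dx=-3,dy=+3->D; (2,6):dx=+3,dy=-6->D; (2,7):dx=+2,dy=+1->C; (3,4):dx=-1,dy=-2->C
  (3,5):dx=-2,dy=+6->D; (3,6):dx=+4,dy=-3->D; (3,7):dx=+3,dy=+4->C; (4,5):dx=-1,dy=+8->D
  (4,6):dx=+5,dy=-1->D; (4,7):dx=+4,dy=+6->C; (5,6):dx=+6,dy=-9->D; (5,7):dx=+5,dy=-2->D
  (6,7):dx=-1,dy=+7->D
Step 2: C = 12, D = 9, total pairs = 21.
Step 3: tau = (C - D)/(n(n-1)/2) = (12 - 9)/21 = 0.142857.
Step 4: Exact two-sided p-value (enumerate n! = 5040 permutations of y under H0): p = 0.772619.
Step 5: alpha = 0.1. fail to reject H0.

tau_b = 0.1429 (C=12, D=9), p = 0.772619, fail to reject H0.


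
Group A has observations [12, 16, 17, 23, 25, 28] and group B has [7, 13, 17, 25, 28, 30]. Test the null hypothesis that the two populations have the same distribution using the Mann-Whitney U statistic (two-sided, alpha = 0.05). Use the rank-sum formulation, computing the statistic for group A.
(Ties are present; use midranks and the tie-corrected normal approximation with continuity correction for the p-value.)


Step 1: Combine and sort all 12 observations; assign midranks.
sorted (value, group): (7,Y), (12,X), (13,Y), (16,X), (17,X), (17,Y), (23,X), (25,X), (25,Y), (28,X), (28,Y), (30,Y)
ranks: 7->1, 12->2, 13->3, 16->4, 17->5.5, 17->5.5, 23->7, 25->8.5, 25->8.5, 28->10.5, 28->10.5, 30->12
Step 2: Rank sum for X: R1 = 2 + 4 + 5.5 + 7 + 8.5 + 10.5 = 37.5.
Step 3: U_X = R1 - n1(n1+1)/2 = 37.5 - 6*7/2 = 37.5 - 21 = 16.5.
       U_Y = n1*n2 - U_X = 36 - 16.5 = 19.5.
Step 4: Ties are present, so use the tie-corrected normal approximation (with continuity correction) for the p-value.
Step 5: p-value = 0.872113; compare to alpha = 0.05. fail to reject H0.

U_X = 16.5, p = 0.872113, fail to reject H0 at alpha = 0.05.


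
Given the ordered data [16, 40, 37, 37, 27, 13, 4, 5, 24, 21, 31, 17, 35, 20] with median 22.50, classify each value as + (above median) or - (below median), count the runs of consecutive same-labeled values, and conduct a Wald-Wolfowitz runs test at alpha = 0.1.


Step 1: Compute median = 22.50; label A = above, B = below.
Labels in order: BAAAABBBABABAB  (n_A = 7, n_B = 7)
Step 2: Count runs R = 9.
Step 3: Under H0 (random ordering), E[R] = 2*n_A*n_B/(n_A+n_B) + 1 = 2*7*7/14 + 1 = 8.0000.
        Var[R] = 2*n_A*n_B*(2*n_A*n_B - n_A - n_B) / ((n_A+n_B)^2 * (n_A+n_B-1)) = 8232/2548 = 3.2308.
        SD[R] = 1.7974.
Step 4: Continuity-corrected z = (R - 0.5 - E[R]) / SD[R] = (9 - 0.5 - 8.0000) / 1.7974 = 0.2782.
Step 5: Two-sided p-value via normal approximation = 2*(1 - Phi(|z|)) = 0.780879.
Step 6: alpha = 0.1. fail to reject H0.

R = 9, z = 0.2782, p = 0.780879, fail to reject H0.


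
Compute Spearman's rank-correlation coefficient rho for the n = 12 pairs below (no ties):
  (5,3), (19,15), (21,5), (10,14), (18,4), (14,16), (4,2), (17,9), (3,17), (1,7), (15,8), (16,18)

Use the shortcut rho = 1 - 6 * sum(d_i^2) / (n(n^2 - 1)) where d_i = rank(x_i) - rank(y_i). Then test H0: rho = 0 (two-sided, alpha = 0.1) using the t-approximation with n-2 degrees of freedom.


Step 1: Rank x and y separately (midranks; no ties here).
rank(x): 5->4, 19->11, 21->12, 10->5, 18->10, 14->6, 4->3, 17->9, 3->2, 1->1, 15->7, 16->8
rank(y): 3->2, 15->9, 5->4, 14->8, 4->3, 16->10, 2->1, 9->7, 17->11, 7->5, 8->6, 18->12
Step 2: d_i = R_x(i) - R_y(i); compute d_i^2.
  (4-2)^2=4, (11-9)^2=4, (12-4)^2=64, (5-8)^2=9, (10-3)^2=49, (6-10)^2=16, (3-1)^2=4, (9-7)^2=4, (2-11)^2=81, (1-5)^2=16, (7-6)^2=1, (8-12)^2=16
sum(d^2) = 268.
Step 3: rho = 1 - 6*268 / (12*(12^2 - 1)) = 1 - 1608/1716 = 0.062937.
Step 4: Under H0, t = rho * sqrt((n-2)/(1-rho^2)) = 0.1994 ~ t(10).
Step 5: Two-sided p-value from the t-distribution with 10 df = 0.845931.
Step 6: alpha = 0.1. fail to reject H0.

rho = 0.0629, p = 0.845931, fail to reject H0 at alpha = 0.1.


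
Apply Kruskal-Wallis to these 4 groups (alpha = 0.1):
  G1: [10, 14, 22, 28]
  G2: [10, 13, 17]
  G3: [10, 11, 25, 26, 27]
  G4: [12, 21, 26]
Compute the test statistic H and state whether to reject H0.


Step 1: Combine all N = 15 observations and assign midranks.
sorted (value, group, rank): (10,G1,2), (10,G2,2), (10,G3,2), (11,G3,4), (12,G4,5), (13,G2,6), (14,G1,7), (17,G2,8), (21,G4,9), (22,G1,10), (25,G3,11), (26,G3,12.5), (26,G4,12.5), (27,G3,14), (28,G1,15)
Step 2: Sum ranks within each group.
R_1 = 34 (n_1 = 4)
R_2 = 16 (n_2 = 3)
R_3 = 43.5 (n_3 = 5)
R_4 = 26.5 (n_4 = 3)
Step 3: H = 12/(N(N+1)) * sum(R_i^2/n_i) - 3(N+1)
     = 12/(15*16) * (34^2/4 + 16^2/3 + 43.5^2/5 + 26.5^2/3) - 3*16
     = 0.050000 * 986.867 - 48
     = 1.343333.
Step 4: Ties present; correction factor C = 1 - 30/(15^3 - 15) = 0.991071. Corrected H = 1.343333 / 0.991071 = 1.355435.
Step 5: Under H0, H ~ chi^2(3); p-value = 0.716013.
Step 6: alpha = 0.1. fail to reject H0.

H = 1.3554, df = 3, p = 0.716013, fail to reject H0.


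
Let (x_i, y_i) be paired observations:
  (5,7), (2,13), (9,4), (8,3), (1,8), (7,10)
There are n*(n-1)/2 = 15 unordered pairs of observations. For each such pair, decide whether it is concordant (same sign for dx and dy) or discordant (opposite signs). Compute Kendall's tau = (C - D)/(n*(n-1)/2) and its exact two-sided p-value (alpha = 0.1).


Step 1: Enumerate the 15 unordered pairs (i,j) with i<j and classify each by sign(x_j-x_i) * sign(y_j-y_i).
  (1,2):dx=-3,dy=+6->D; (1,3):dx=+4,dy=-3->D; (1,4):dx=+3,dy=-4->D; (1,5):dx=-4,dy=+1->D
  (1,6):dx=+2,dy=+3->C; (2,3):dx=+7,dy=-9->D; (2,4):dx=+6,dy=-10->D; (2,5):dx=-1,dy=-5->C
  (2,6):dx=+5,dy=-3->D; (3,4):dx=-1,dy=-1->C; (3,5):dx=-8,dy=+4->D; (3,6):dx=-2,dy=+6->D
  (4,5):dx=-7,dy=+5->D; (4,6):dx=-1,dy=+7->D; (5,6):dx=+6,dy=+2->C
Step 2: C = 4, D = 11, total pairs = 15.
Step 3: tau = (C - D)/(n(n-1)/2) = (4 - 11)/15 = -0.466667.
Step 4: Exact two-sided p-value (enumerate n! = 720 permutations of y under H0): p = 0.272222.
Step 5: alpha = 0.1. fail to reject H0.

tau_b = -0.4667 (C=4, D=11), p = 0.272222, fail to reject H0.


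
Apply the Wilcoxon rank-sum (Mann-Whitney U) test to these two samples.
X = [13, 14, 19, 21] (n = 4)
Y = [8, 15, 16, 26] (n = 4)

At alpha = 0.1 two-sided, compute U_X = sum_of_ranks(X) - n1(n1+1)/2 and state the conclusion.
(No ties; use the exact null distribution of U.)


Step 1: Combine and sort all 8 observations; assign midranks.
sorted (value, group): (8,Y), (13,X), (14,X), (15,Y), (16,Y), (19,X), (21,X), (26,Y)
ranks: 8->1, 13->2, 14->3, 15->4, 16->5, 19->6, 21->7, 26->8
Step 2: Rank sum for X: R1 = 2 + 3 + 6 + 7 = 18.
Step 3: U_X = R1 - n1(n1+1)/2 = 18 - 4*5/2 = 18 - 10 = 8.
       U_Y = n1*n2 - U_X = 16 - 8 = 8.
Step 4: No ties, so the exact null distribution of U (based on enumerating the C(8,4) = 70 equally likely rank assignments) gives the two-sided p-value.
Step 5: p-value = 1.000000; compare to alpha = 0.1. fail to reject H0.

U_X = 8, p = 1.000000, fail to reject H0 at alpha = 0.1.


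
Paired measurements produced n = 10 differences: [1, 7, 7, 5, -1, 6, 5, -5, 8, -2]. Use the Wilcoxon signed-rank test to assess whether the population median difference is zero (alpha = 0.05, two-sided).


Step 1: Drop any zero differences (none here) and take |d_i|.
|d| = [1, 7, 7, 5, 1, 6, 5, 5, 8, 2]
Step 2: Midrank |d_i| (ties get averaged ranks).
ranks: |1|->1.5, |7|->8.5, |7|->8.5, |5|->5, |1|->1.5, |6|->7, |5|->5, |5|->5, |8|->10, |2|->3
Step 3: Attach original signs; sum ranks with positive sign and with negative sign.
W+ = 1.5 + 8.5 + 8.5 + 5 + 7 + 5 + 10 = 45.5
W- = 1.5 + 5 + 3 = 9.5
(Check: W+ + W- = 55 should equal n(n+1)/2 = 55.)
Step 4: Test statistic W = min(W+, W-) = 9.5.
Step 5: Ties in |d|, so use the tie-corrected normal approximation.
        E[W] = n(n+1)/4 = 10*11/4 = 27.5.
        Tie groups: |d|=1 (t=2), |d|=5 (t=3), |d|=7 (t=2); sum(t^3 - t) = 36.
        Var[W] = n(n+1)(2n+1)/24 - sum(t^3-t)/48 = 2310/24 - 36/48 = 95.5.
        z = (W - E[W]) / sqrt(Var[W]) = (9.5 - 27.5) / 9.7724 = -1.8419.
        Two-sided p = 2*Phi(z) = 0.065487.
Step 6: alpha = 0.05. fail to reject H0.

W+ = 45.5, W- = 9.5, W = min = 9.5, p = 0.065487, fail to reject H0.


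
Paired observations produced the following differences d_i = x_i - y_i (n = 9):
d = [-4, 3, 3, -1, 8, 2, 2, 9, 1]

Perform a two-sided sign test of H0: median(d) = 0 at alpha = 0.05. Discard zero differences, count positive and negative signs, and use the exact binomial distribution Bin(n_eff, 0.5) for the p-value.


Step 1: Discard zero differences. Original n = 9; n_eff = number of nonzero differences = 9.
Nonzero differences (with sign): -4, +3, +3, -1, +8, +2, +2, +9, +1
Step 2: Count signs: positive = 7, negative = 2.
Step 3: Under H0: P(positive) = 0.5, so the number of positives S ~ Bin(9, 0.5).
Step 4: Two-sided exact p-value = sum of Bin(9,0.5) probabilities at or below the observed probability = 0.179688.
Step 5: alpha = 0.05. fail to reject H0.

n_eff = 9, pos = 7, neg = 2, p = 0.179688, fail to reject H0.


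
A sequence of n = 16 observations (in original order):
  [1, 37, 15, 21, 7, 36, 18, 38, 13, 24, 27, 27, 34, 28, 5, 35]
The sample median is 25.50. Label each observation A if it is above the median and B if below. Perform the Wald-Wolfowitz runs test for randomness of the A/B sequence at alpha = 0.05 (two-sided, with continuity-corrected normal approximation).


Step 1: Compute median = 25.50; label A = above, B = below.
Labels in order: BABBBABABBAAAABA  (n_A = 8, n_B = 8)
Step 2: Count runs R = 10.
Step 3: Under H0 (random ordering), E[R] = 2*n_A*n_B/(n_A+n_B) + 1 = 2*8*8/16 + 1 = 9.0000.
        Var[R] = 2*n_A*n_B*(2*n_A*n_B - n_A - n_B) / ((n_A+n_B)^2 * (n_A+n_B-1)) = 14336/3840 = 3.7333.
        SD[R] = 1.9322.
Step 4: Continuity-corrected z = (R - 0.5 - E[R]) / SD[R] = (10 - 0.5 - 9.0000) / 1.9322 = 0.2588.
Step 5: Two-sided p-value via normal approximation = 2*(1 - Phi(|z|)) = 0.795809.
Step 6: alpha = 0.05. fail to reject H0.

R = 10, z = 0.2588, p = 0.795809, fail to reject H0.


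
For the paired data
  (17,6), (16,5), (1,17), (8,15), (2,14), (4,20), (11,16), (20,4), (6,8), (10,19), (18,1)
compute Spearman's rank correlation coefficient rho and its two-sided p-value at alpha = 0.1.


Step 1: Rank x and y separately (midranks; no ties here).
rank(x): 17->9, 16->8, 1->1, 8->5, 2->2, 4->3, 11->7, 20->11, 6->4, 10->6, 18->10
rank(y): 6->4, 5->3, 17->9, 15->7, 14->6, 20->11, 16->8, 4->2, 8->5, 19->10, 1->1
Step 2: d_i = R_x(i) - R_y(i); compute d_i^2.
  (9-4)^2=25, (8-3)^2=25, (1-9)^2=64, (5-7)^2=4, (2-6)^2=16, (3-11)^2=64, (7-8)^2=1, (11-2)^2=81, (4-5)^2=1, (6-10)^2=16, (10-1)^2=81
sum(d^2) = 378.
Step 3: rho = 1 - 6*378 / (11*(11^2 - 1)) = 1 - 2268/1320 = -0.718182.
Step 4: Under H0, t = rho * sqrt((n-2)/(1-rho^2)) = -3.0963 ~ t(9).
Step 5: Two-sided p-value from the t-distribution with 9 df = 0.012800.
Step 6: alpha = 0.1. reject H0.

rho = -0.7182, p = 0.012800, reject H0 at alpha = 0.1.


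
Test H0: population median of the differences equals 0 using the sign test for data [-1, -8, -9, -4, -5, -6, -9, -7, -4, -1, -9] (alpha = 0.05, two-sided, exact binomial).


Step 1: Discard zero differences. Original n = 11; n_eff = number of nonzero differences = 11.
Nonzero differences (with sign): -1, -8, -9, -4, -5, -6, -9, -7, -4, -1, -9
Step 2: Count signs: positive = 0, negative = 11.
Step 3: Under H0: P(positive) = 0.5, so the number of positives S ~ Bin(11, 0.5).
Step 4: Two-sided exact p-value = sum of Bin(11,0.5) probabilities at or below the observed probability = 0.000977.
Step 5: alpha = 0.05. reject H0.

n_eff = 11, pos = 0, neg = 11, p = 0.000977, reject H0.


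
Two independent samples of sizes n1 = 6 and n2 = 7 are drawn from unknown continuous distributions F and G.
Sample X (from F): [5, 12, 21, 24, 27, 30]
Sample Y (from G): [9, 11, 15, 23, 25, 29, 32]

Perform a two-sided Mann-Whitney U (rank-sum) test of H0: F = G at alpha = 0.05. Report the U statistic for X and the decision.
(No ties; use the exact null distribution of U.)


Step 1: Combine and sort all 13 observations; assign midranks.
sorted (value, group): (5,X), (9,Y), (11,Y), (12,X), (15,Y), (21,X), (23,Y), (24,X), (25,Y), (27,X), (29,Y), (30,X), (32,Y)
ranks: 5->1, 9->2, 11->3, 12->4, 15->5, 21->6, 23->7, 24->8, 25->9, 27->10, 29->11, 30->12, 32->13
Step 2: Rank sum for X: R1 = 1 + 4 + 6 + 8 + 10 + 12 = 41.
Step 3: U_X = R1 - n1(n1+1)/2 = 41 - 6*7/2 = 41 - 21 = 20.
       U_Y = n1*n2 - U_X = 42 - 20 = 22.
Step 4: No ties, so the exact null distribution of U (based on enumerating the C(13,6) = 1716 equally likely rank assignments) gives the two-sided p-value.
Step 5: p-value = 0.945221; compare to alpha = 0.05. fail to reject H0.

U_X = 20, p = 0.945221, fail to reject H0 at alpha = 0.05.


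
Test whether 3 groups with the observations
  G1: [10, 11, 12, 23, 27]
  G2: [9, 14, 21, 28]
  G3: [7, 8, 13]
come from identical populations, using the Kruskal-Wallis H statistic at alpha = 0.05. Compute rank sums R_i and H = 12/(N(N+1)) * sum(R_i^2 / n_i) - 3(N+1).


Step 1: Combine all N = 12 observations and assign midranks.
sorted (value, group, rank): (7,G3,1), (8,G3,2), (9,G2,3), (10,G1,4), (11,G1,5), (12,G1,6), (13,G3,7), (14,G2,8), (21,G2,9), (23,G1,10), (27,G1,11), (28,G2,12)
Step 2: Sum ranks within each group.
R_1 = 36 (n_1 = 5)
R_2 = 32 (n_2 = 4)
R_3 = 10 (n_3 = 3)
Step 3: H = 12/(N(N+1)) * sum(R_i^2/n_i) - 3(N+1)
     = 12/(12*13) * (36^2/5 + 32^2/4 + 10^2/3) - 3*13
     = 0.076923 * 548.533 - 39
     = 3.194872.
Step 4: No ties, so H is used without correction.
Step 5: Under H0, H ~ chi^2(2); p-value = 0.202415.
Step 6: alpha = 0.05. fail to reject H0.

H = 3.1949, df = 2, p = 0.202415, fail to reject H0.


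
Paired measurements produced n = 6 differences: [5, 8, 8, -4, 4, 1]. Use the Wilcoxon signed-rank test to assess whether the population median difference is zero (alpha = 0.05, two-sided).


Step 1: Drop any zero differences (none here) and take |d_i|.
|d| = [5, 8, 8, 4, 4, 1]
Step 2: Midrank |d_i| (ties get averaged ranks).
ranks: |5|->4, |8|->5.5, |8|->5.5, |4|->2.5, |4|->2.5, |1|->1
Step 3: Attach original signs; sum ranks with positive sign and with negative sign.
W+ = 4 + 5.5 + 5.5 + 2.5 + 1 = 18.5
W- = 2.5 = 2.5
(Check: W+ + W- = 21 should equal n(n+1)/2 = 21.)
Step 4: Test statistic W = min(W+, W-) = 2.5.
Step 5: Ties in |d|, so use the tie-corrected normal approximation.
        E[W] = n(n+1)/4 = 6*7/4 = 10.5.
        Tie groups: |d|=4 (t=2), |d|=8 (t=2); sum(t^3 - t) = 12.
        Var[W] = n(n+1)(2n+1)/24 - sum(t^3-t)/48 = 546/24 - 12/48 = 22.5.
        z = (W - E[W]) / sqrt(Var[W]) = (2.5 - 10.5) / 4.7434 = -1.6865.
        Two-sided p = 2*Phi(z) = 0.091690.
Step 6: alpha = 0.05. fail to reject H0.

W+ = 18.5, W- = 2.5, W = min = 2.5, p = 0.091690, fail to reject H0.


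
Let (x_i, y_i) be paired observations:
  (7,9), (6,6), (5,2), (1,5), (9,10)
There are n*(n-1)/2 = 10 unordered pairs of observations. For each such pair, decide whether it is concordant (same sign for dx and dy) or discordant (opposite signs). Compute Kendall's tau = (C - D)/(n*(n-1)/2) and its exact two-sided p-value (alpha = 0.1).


Step 1: Enumerate the 10 unordered pairs (i,j) with i<j and classify each by sign(x_j-x_i) * sign(y_j-y_i).
  (1,2):dx=-1,dy=-3->C; (1,3):dx=-2,dy=-7->C; (1,4):dx=-6,dy=-4->C; (1,5):dx=+2,dy=+1->C
  (2,3):dx=-1,dy=-4->C; (2,4):dx=-5,dy=-1->C; (2,5):dx=+3,dy=+4->C; (3,4):dx=-4,dy=+3->D
  (3,5):dx=+4,dy=+8->C; (4,5):dx=+8,dy=+5->C
Step 2: C = 9, D = 1, total pairs = 10.
Step 3: tau = (C - D)/(n(n-1)/2) = (9 - 1)/10 = 0.800000.
Step 4: Exact two-sided p-value (enumerate n! = 120 permutations of y under H0): p = 0.083333.
Step 5: alpha = 0.1. reject H0.

tau_b = 0.8000 (C=9, D=1), p = 0.083333, reject H0.


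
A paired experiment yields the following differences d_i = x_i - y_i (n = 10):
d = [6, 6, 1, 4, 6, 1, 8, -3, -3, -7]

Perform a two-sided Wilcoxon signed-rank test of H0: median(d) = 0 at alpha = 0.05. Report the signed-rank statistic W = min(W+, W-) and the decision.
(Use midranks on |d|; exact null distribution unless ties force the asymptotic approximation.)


Step 1: Drop any zero differences (none here) and take |d_i|.
|d| = [6, 6, 1, 4, 6, 1, 8, 3, 3, 7]
Step 2: Midrank |d_i| (ties get averaged ranks).
ranks: |6|->7, |6|->7, |1|->1.5, |4|->5, |6|->7, |1|->1.5, |8|->10, |3|->3.5, |3|->3.5, |7|->9
Step 3: Attach original signs; sum ranks with positive sign and with negative sign.
W+ = 7 + 7 + 1.5 + 5 + 7 + 1.5 + 10 = 39
W- = 3.5 + 3.5 + 9 = 16
(Check: W+ + W- = 55 should equal n(n+1)/2 = 55.)
Step 4: Test statistic W = min(W+, W-) = 16.
Step 5: Ties in |d|, so use the tie-corrected normal approximation.
        E[W] = n(n+1)/4 = 10*11/4 = 27.5.
        Tie groups: |d|=1 (t=2), |d|=3 (t=2), |d|=6 (t=3); sum(t^3 - t) = 36.
        Var[W] = n(n+1)(2n+1)/24 - sum(t^3-t)/48 = 2310/24 - 36/48 = 95.5.
        z = (W - E[W]) / sqrt(Var[W]) = (16 - 27.5) / 9.7724 = -1.1768.
        Two-sided p = 2*Phi(z) = 0.239282.
Step 6: alpha = 0.05. fail to reject H0.

W+ = 39, W- = 16, W = min = 16, p = 0.239282, fail to reject H0.
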